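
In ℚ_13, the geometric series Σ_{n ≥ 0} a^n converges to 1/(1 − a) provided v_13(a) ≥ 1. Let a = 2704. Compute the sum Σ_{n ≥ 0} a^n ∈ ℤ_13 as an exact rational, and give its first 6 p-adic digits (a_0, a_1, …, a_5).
Σ a^n = 1/(1 − a) = -1/2703;  first 6 digits = (1, 0, 3, 1, 9, 6)

v_13(a) = 2 ≥ 1, so the series converges in ℤ_13 to 1/(1 − a) = 1/(1 − 2704) = -1/2703. Expand this rational in ℤ_13: compute digits iteratively via d_i = x_i mod 13, x_{i+1} = (x_i − d_i)/13. The first 6 digits are (1, 0, 3, 1, 9, 6).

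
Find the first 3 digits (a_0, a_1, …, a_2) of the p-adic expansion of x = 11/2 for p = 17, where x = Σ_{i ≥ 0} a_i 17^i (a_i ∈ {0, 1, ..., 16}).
(a_0, …, a_2) = (14, 8, 8)

v_17(11/2) = 0 (numerator and denominator both coprime to 17), so x ∈ ℤ_17^×. Compute digits iteratively via a_i = x_i mod 17, x_{i+1} = (x_i − a_i)/17, with x_0 = x:
  x_0 = 11/2;  a_0 = 14;  x_1 = (x_0 − 14)/17 = -1/2
  x_1 = -1/2;  a_1 = 8;  x_2 = (x_1 − 8)/17 = -1/2
  x_2 = -1/2;  a_2 = 8;  x_3 = (x_2 − 8)/17 = -1/2
Digits: (14, 8, 8).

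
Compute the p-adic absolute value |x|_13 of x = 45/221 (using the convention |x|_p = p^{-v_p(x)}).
|45/221|_13 = 13

Step 1 — compute v_13(x) by factoring powers of 13 out of the numerator and denominator: v_13(45/221) = -1. Step 2 — apply |x|_p = p^{-v_p(x)} = 13^{1} = 13.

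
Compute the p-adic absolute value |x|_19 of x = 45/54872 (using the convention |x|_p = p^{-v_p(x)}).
|45/54872|_19 = 6859

Step 1 — compute v_19(x) by factoring powers of 19 out of the numerator and denominator: v_19(45/54872) = -3. Step 2 — apply |x|_p = p^{-v_p(x)} = 19^{3} = 6859.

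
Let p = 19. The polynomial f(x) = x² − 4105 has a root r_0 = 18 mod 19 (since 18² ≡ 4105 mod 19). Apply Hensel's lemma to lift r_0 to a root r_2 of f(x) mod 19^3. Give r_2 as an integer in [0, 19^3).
r_2 = 4445 (mod 6859)

Hensel's recurrence: r_{i+1} = r_i − f(r_i)·(f′(r_i))^{-1} mod 19^{i+2}, with f′(x) = 2x. Iterate:
  r_0 = 18 (mod 19)
  r_1 = 113 (mod 361)
  r_2 = 4445 (mod 6859)
Final: r_2 = 4445, and one checks f(r_2) ≡ 0 mod 19^3.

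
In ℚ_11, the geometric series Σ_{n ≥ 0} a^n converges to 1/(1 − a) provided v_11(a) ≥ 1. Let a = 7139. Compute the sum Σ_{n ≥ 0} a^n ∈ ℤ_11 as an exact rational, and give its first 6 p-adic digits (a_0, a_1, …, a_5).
Σ a^n = 1/(1 − a) = -1/7138;  first 6 digits = (1, 0, 4, 5, 5, 8)

v_11(a) = 2 ≥ 1, so the series converges in ℤ_11 to 1/(1 − a) = 1/(1 − 7139) = -1/7138. Expand this rational in ℤ_11: compute digits iteratively via d_i = x_i mod 11, x_{i+1} = (x_i − d_i)/11. The first 6 digits are (1, 0, 4, 5, 5, 8).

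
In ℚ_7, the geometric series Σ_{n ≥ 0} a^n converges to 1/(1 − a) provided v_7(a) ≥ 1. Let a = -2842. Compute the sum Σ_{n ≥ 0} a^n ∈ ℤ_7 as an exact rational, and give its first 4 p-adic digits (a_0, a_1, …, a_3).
Σ a^n = 1/(1 − a) = 1/2843;  first 4 digits = (1, 0, 5, 5)

v_7(a) = 2 ≥ 1, so the series converges in ℤ_7 to 1/(1 − a) = 1/(1 − (-2842)) = 1/2843. Expand this rational in ℤ_7: compute digits iteratively via d_i = x_i mod 7, x_{i+1} = (x_i − d_i)/7. The first 4 digits are (1, 0, 5, 5).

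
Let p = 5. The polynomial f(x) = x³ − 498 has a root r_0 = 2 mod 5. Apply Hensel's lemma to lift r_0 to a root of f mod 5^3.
r_2 = 72 (mod 125)

Hensel: r_{i+1} = r_i − f(r_i)/f′(r_i) mod 5^{i+2}, where f′(x) = 3x². Iterate:
  r_0 = 2 (mod 5)
  r_1 = 22 (mod 25)
  r_2 = 72 (mod 125)
Final: r = 72 with f(r) ≡ 0 mod 5^3.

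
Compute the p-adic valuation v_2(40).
v_2(40) = 3

v_2(n) is the largest exponent k such that 2^k divides n. Factor out: 40 = 2^3 · 5. (Sign doesn't affect v_p.) So v_2(40) = 3.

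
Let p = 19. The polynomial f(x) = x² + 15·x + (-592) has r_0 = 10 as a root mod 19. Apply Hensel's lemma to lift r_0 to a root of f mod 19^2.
r_1 = 257 (mod 361)

Hensel: r_{i+1} = r_i − f(r_i)·(f′(r_i))^{-1} mod 19^{i+2}, f′(x) = 2x + 15. Iterate:
  r_0 = 10 (mod 19)
  r_1 = 257 (mod 361)
Final: r = 257 satisfies f(r) ≡ 0 mod 19^2.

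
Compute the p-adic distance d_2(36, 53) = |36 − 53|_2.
d_2(36, 53) = 1

Step 1 — x − y = 36 − 53 = -17. Step 2 — v_2(-17) = 0 (factor: -17 = −(2^0 · 17); the sign does not affect v_p). Step 3 — |x − y|_2 = 2^{0} = 1.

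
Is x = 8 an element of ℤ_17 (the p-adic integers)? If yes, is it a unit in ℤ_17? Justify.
x ∈ ℤ_17^× (unit); v_17(x) = 0

ℤ_17 = {x ∈ ℚ_17 : v_17(x) ≥ 0} and ℤ_17^× = {x ∈ ℤ_17 : v_17(x) = 0}. Here v_17(8) = v_17(num) − v_17(den) = 0; compare against these criteria.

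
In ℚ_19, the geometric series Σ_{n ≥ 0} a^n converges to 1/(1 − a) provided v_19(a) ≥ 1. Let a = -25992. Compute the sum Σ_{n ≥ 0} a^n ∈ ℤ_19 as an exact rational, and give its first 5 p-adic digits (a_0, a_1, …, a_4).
Σ a^n = 1/(1 − a) = 1/25993;  first 5 digits = (1, 0, 4, 15, 15)

v_19(a) = 2 ≥ 1, so the series converges in ℤ_19 to 1/(1 − a) = 1/(1 − (-25992)) = 1/25993. Expand this rational in ℤ_19: compute digits iteratively via d_i = x_i mod 19, x_{i+1} = (x_i − d_i)/19. The first 5 digits are (1, 0, 4, 15, 15).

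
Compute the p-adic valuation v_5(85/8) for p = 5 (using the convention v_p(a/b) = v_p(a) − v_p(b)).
v_5(85/8) = 1

Factor powers of 5 from the numerator and denominator of the reduced fraction: 85 = 5^1 · 17 and 8 = 5^0 · 8. Apply v_p(a/b) = v_p(a) − v_p(b): v_5(85/8) = 1 − 0 = 1.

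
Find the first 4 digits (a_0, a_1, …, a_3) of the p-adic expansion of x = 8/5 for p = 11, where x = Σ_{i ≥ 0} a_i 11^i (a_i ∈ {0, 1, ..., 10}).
(a_0, …, a_3) = (6, 4, 4, 4)

v_11(8/5) = 0 (numerator and denominator both coprime to 11), so x ∈ ℤ_11^×. Compute digits iteratively via a_i = x_i mod 11, x_{i+1} = (x_i − a_i)/11, with x_0 = x:
  x_0 = 8/5;  a_0 = 6;  x_1 = (x_0 − 6)/11 = -2/5
  x_1 = -2/5;  a_1 = 4;  x_2 = (x_1 − 4)/11 = -2/5
  x_2 = -2/5;  a_2 = 4;  x_3 = (x_2 − 4)/11 = -2/5
  x_3 = -2/5;  a_3 = 4;  x_4 = (x_3 − 4)/11 = -2/5
Digits: (6, 4, 4, 4).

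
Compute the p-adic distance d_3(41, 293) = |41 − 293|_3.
d_3(41, 293) = 1/9

Step 1 — x − y = 41 − 293 = -252. Step 2 — v_3(-252) = 2 (factor: -252 = −(3^2 · 28); the sign does not affect v_p). Step 3 — |x − y|_3 = 3^{-2} = 1/9.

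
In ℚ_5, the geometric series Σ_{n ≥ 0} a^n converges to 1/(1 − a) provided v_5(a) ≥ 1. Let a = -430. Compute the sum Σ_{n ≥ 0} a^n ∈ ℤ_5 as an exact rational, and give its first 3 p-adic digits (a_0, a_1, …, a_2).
Σ a^n = 1/(1 − a) = 1/431;  first 3 digits = (1, 4, 3)

v_5(a) = 1 ≥ 1, so the series converges in ℤ_5 to 1/(1 − a) = 1/(1 − (-430)) = 1/431. Expand this rational in ℤ_5: compute digits iteratively via d_i = x_i mod 5, x_{i+1} = (x_i − d_i)/5. The first 3 digits are (1, 4, 3).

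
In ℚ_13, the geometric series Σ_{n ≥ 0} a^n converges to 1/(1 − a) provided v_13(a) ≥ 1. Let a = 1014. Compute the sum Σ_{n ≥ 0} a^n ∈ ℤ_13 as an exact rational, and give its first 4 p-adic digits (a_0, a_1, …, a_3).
Σ a^n = 1/(1 − a) = -1/1013;  first 4 digits = (1, 0, 6, 0)

v_13(a) = 2 ≥ 1, so the series converges in ℤ_13 to 1/(1 − a) = 1/(1 − 1014) = -1/1013. Expand this rational in ℤ_13: compute digits iteratively via d_i = x_i mod 13, x_{i+1} = (x_i − d_i)/13. The first 4 digits are (1, 0, 6, 0).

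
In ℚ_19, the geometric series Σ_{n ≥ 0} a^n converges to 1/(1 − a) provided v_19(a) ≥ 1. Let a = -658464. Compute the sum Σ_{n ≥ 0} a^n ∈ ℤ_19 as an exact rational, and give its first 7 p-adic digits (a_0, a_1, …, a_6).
Σ a^n = 1/(1 − a) = 1/658465;  first 7 digits = (1, 0, 0, 18, 13, 18, 0)

v_19(a) = 3 ≥ 1, so the series converges in ℤ_19 to 1/(1 − a) = 1/(1 − (-658464)) = 1/658465. Expand this rational in ℤ_19: compute digits iteratively via d_i = x_i mod 19, x_{i+1} = (x_i − d_i)/19. The first 7 digits are (1, 0, 0, 18, 13, 18, 0).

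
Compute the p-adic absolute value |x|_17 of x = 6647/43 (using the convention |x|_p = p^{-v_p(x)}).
|6647/43|_17 = 1/289

Step 1 — compute v_17(x) by factoring powers of 17 out of the numerator and denominator: v_17(6647/43) = 2. Step 2 — apply |x|_p = p^{-v_p(x)} = 17^{-2} = 1/289.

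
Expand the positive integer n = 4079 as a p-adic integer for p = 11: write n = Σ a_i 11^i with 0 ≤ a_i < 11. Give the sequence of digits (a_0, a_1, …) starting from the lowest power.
(a_0, a_1, …) = (9, 7, 0, 3)

Repeated division by 11 gives the digits low-to-high: 4079 = 9 + 7·11^1 + 3·11^3. Digit sequence: (9, 7, 0, 3).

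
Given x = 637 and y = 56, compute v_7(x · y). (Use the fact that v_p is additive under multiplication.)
v_7(35672) = 3

v_p(x) = 2 (factor: 637 = 7^2 · 13); v_p(y) = 1 (factor: 56 = 7^1 · 8). Additivity: v_p(xy) = v_p(x) + v_p(y) = 2 + 1 = 3. (Direct check: xy = 35672 = 7^3 · (104).)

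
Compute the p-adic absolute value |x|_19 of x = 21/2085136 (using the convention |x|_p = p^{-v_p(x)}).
|21/2085136|_19 = 130321

Step 1 — compute v_19(x) by factoring powers of 19 out of the numerator and denominator: v_19(21/2085136) = -4. Step 2 — apply |x|_p = p^{-v_p(x)} = 19^{4} = 130321.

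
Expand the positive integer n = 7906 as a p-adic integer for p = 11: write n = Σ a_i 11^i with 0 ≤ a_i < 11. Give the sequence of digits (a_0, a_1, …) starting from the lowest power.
(a_0, a_1, …) = (8, 3, 10, 5)

Repeated division by 11 gives the digits low-to-high: 7906 = 8 + 3·11^1 + 10·11^2 + 5·11^3. Digit sequence: (8, 3, 10, 5).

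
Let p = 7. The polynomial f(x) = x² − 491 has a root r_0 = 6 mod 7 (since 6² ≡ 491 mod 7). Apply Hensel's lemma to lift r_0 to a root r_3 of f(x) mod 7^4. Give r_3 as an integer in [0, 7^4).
r_3 = 2155 (mod 2401)

Hensel's recurrence: r_{i+1} = r_i − f(r_i)·(f′(r_i))^{-1} mod 7^{i+2}, with f′(x) = 2x. Iterate:
  r_0 = 6 (mod 7)
  r_1 = 48 (mod 49)
  r_2 = 97 (mod 343)
  r_3 = 2155 (mod 2401)
Final: r_3 = 2155, and one checks f(r_3) ≡ 0 mod 7^4.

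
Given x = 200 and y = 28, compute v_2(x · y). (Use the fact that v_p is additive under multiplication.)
v_2(5600) = 5

v_p(x) = 3 (factor: 200 = 2^3 · 25); v_p(y) = 2 (factor: 28 = 2^2 · 7). Additivity: v_p(xy) = v_p(x) + v_p(y) = 3 + 2 = 5. (Direct check: xy = 5600 = 2^5 · (175).)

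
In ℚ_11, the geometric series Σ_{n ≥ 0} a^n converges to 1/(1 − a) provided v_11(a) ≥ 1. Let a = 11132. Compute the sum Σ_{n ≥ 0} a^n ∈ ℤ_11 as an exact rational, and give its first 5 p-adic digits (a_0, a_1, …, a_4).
Σ a^n = 1/(1 − a) = -1/11131;  first 5 digits = (1, 0, 4, 8, 5)

v_11(a) = 2 ≥ 1, so the series converges in ℤ_11 to 1/(1 − a) = 1/(1 − 11132) = -1/11131. Expand this rational in ℤ_11: compute digits iteratively via d_i = x_i mod 11, x_{i+1} = (x_i − d_i)/11. The first 5 digits are (1, 0, 4, 8, 5).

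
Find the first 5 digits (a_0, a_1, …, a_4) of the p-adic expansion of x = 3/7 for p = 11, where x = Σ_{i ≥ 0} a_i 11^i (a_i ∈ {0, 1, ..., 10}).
(a_0, …, a_4) = (2, 3, 6, 1, 3)

v_11(3/7) = 0 (numerator and denominator both coprime to 11), so x ∈ ℤ_11^×. Compute digits iteratively via a_i = x_i mod 11, x_{i+1} = (x_i − a_i)/11, with x_0 = x:
  x_0 = 3/7;  a_0 = 2;  x_1 = (x_0 − 2)/11 = -1/7
  x_1 = -1/7;  a_1 = 3;  x_2 = (x_1 − 3)/11 = -2/7
  x_2 = -2/7;  a_2 = 6;  x_3 = (x_2 − 6)/11 = -4/7
  x_3 = -4/7;  a_3 = 1;  x_4 = (x_3 − 1)/11 = -1/7
  x_4 = -1/7;  a_4 = 3;  x_5 = (x_4 − 3)/11 = -2/7
Digits: (2, 3, 6, 1, 3).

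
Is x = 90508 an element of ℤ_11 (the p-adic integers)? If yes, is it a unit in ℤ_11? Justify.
x ∈ ℤ_11 but not a unit; v_11(x) = 3 > 0

ℤ_11 = {x ∈ ℚ_11 : v_11(x) ≥ 0} and ℤ_11^× = {x ∈ ℤ_11 : v_11(x) = 0}. Here v_11(90508) = v_11(num) − v_11(den) = 3; compare against these criteria.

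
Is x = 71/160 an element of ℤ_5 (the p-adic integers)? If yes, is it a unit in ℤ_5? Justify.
x ∉ ℤ_5 (v_5(x) = -1 < 0)

ℤ_5 = {x ∈ ℚ_5 : v_5(x) ≥ 0} and ℤ_5^× = {x ∈ ℤ_5 : v_5(x) = 0}. Here v_5(71/160) = v_5(num) − v_5(den) = -1; compare against these criteria.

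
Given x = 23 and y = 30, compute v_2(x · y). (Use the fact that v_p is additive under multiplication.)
v_2(690) = 1

v_p(x) = 0 (factor: 23 = 2^0 · 23); v_p(y) = 1 (factor: 30 = 2^1 · 15). Additivity: v_p(xy) = v_p(x) + v_p(y) = 0 + 1 = 1. (Direct check: xy = 690 = 2^1 · (345).)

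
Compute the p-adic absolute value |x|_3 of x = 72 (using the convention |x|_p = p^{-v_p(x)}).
|72|_3 = 1/9

Step 1 — compute v_3(x) by factoring powers of 3 out of the numerator and denominator: v_3(72) = 2. Step 2 — apply |x|_p = p^{-v_p(x)} = 3^{-2} = 1/9.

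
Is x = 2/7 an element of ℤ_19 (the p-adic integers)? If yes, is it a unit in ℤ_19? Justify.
x ∈ ℤ_19^× (unit); v_19(x) = 0

ℤ_19 = {x ∈ ℚ_19 : v_19(x) ≥ 0} and ℤ_19^× = {x ∈ ℤ_19 : v_19(x) = 0}. Here v_19(2/7) = v_19(num) − v_19(den) = 0; compare against these criteria.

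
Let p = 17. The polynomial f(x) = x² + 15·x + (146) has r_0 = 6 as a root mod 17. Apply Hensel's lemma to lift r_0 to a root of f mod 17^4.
r_3 = 79974 (mod 83521)

Hensel: r_{i+1} = r_i − f(r_i)·(f′(r_i))^{-1} mod 17^{i+2}, f′(x) = 2x + 15. Iterate:
  r_0 = 6 (mod 17)
  r_1 = 210 (mod 289)
  r_2 = 1366 (mod 4913)
  r_3 = 79974 (mod 83521)
Final: r = 79974 satisfies f(r) ≡ 0 mod 17^4.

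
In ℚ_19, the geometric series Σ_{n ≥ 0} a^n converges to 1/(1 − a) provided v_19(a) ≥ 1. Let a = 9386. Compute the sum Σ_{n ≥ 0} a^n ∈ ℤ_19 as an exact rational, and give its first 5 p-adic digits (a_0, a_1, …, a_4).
Σ a^n = 1/(1 − a) = -1/9385;  first 5 digits = (1, 0, 7, 1, 11)

v_19(a) = 2 ≥ 1, so the series converges in ℤ_19 to 1/(1 − a) = 1/(1 − 9386) = -1/9385. Expand this rational in ℤ_19: compute digits iteratively via d_i = x_i mod 19, x_{i+1} = (x_i − d_i)/19. The first 5 digits are (1, 0, 7, 1, 11).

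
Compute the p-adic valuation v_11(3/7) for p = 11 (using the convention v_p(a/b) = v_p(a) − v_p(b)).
v_11(3/7) = 0

Factor powers of 11 from the numerator and denominator of the reduced fraction: 3 = 11^0 · 3 and 7 = 11^0 · 7. Apply v_p(a/b) = v_p(a) − v_p(b): v_11(3/7) = 0 − 0 = 0.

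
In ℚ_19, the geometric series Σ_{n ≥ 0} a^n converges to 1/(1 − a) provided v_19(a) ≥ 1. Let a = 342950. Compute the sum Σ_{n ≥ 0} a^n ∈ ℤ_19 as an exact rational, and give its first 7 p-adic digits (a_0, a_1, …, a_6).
Σ a^n = 1/(1 − a) = -1/342949;  first 7 digits = (1, 0, 0, 12, 2, 0, 11)

v_19(a) = 3 ≥ 1, so the series converges in ℤ_19 to 1/(1 − a) = 1/(1 − 342950) = -1/342949. Expand this rational in ℤ_19: compute digits iteratively via d_i = x_i mod 19, x_{i+1} = (x_i − d_i)/19. The first 7 digits are (1, 0, 0, 12, 2, 0, 11).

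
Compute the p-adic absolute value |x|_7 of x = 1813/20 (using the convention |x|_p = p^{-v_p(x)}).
|1813/20|_7 = 1/49

Step 1 — compute v_7(x) by factoring powers of 7 out of the numerator and denominator: v_7(1813/20) = 2. Step 2 — apply |x|_p = p^{-v_p(x)} = 7^{-2} = 1/49.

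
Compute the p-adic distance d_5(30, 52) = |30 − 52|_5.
d_5(30, 52) = 1

Step 1 — x − y = 30 − 52 = -22. Step 2 — v_5(-22) = 0 (factor: -22 = −(5^0 · 22); the sign does not affect v_p). Step 3 — |x − y|_5 = 5^{0} = 1.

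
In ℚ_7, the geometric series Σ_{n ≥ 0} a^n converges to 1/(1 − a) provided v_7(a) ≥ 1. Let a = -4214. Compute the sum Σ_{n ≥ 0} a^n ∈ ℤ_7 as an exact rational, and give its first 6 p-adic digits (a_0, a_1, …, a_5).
Σ a^n = 1/(1 − a) = 1/4215;  first 6 digits = (1, 0, 5, 1, 2, 6)

v_7(a) = 2 ≥ 1, so the series converges in ℤ_7 to 1/(1 − a) = 1/(1 − (-4214)) = 1/4215. Expand this rational in ℤ_7: compute digits iteratively via d_i = x_i mod 7, x_{i+1} = (x_i − d_i)/7. The first 6 digits are (1, 0, 5, 1, 2, 6).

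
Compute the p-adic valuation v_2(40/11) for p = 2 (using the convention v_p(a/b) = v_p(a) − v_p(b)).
v_2(40/11) = 3

Factor powers of 2 from the numerator and denominator of the reduced fraction: 40 = 2^3 · 5 and 11 = 2^0 · 11. Apply v_p(a/b) = v_p(a) − v_p(b): v_2(40/11) = 3 − 0 = 3.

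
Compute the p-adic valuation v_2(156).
v_2(156) = 2

v_2(n) is the largest exponent k such that 2^k divides n. Factor out: 156 = 2^2 · 39. (Sign doesn't affect v_p.) So v_2(156) = 2.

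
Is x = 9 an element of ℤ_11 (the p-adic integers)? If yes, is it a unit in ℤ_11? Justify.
x ∈ ℤ_11^× (unit); v_11(x) = 0

ℤ_11 = {x ∈ ℚ_11 : v_11(x) ≥ 0} and ℤ_11^× = {x ∈ ℤ_11 : v_11(x) = 0}. Here v_11(9) = v_11(num) − v_11(den) = 0; compare against these criteria.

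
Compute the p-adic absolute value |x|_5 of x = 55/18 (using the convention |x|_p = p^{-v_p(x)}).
|55/18|_5 = 1/5

Step 1 — compute v_5(x) by factoring powers of 5 out of the numerator and denominator: v_5(55/18) = 1. Step 2 — apply |x|_p = p^{-v_p(x)} = 5^{-1} = 1/5.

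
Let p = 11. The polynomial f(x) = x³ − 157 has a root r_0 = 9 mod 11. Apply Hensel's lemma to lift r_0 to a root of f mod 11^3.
r_2 = 647 (mod 1331)

Hensel: r_{i+1} = r_i − f(r_i)/f′(r_i) mod 11^{i+2}, where f′(x) = 3x². Iterate:
  r_0 = 9 (mod 11)
  r_1 = 42 (mod 121)
  r_2 = 647 (mod 1331)
Final: r = 647 with f(r) ≡ 0 mod 11^3.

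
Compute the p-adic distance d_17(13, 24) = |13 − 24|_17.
d_17(13, 24) = 1

Step 1 — x − y = 13 − 24 = -11. Step 2 — v_17(-11) = 0 (factor: -11 = −(17^0 · 11); the sign does not affect v_p). Step 3 — |x − y|_17 = 17^{0} = 1.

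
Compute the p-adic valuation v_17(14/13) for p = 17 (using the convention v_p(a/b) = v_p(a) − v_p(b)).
v_17(14/13) = 0

Factor powers of 17 from the numerator and denominator of the reduced fraction: 14 = 17^0 · 14 and 13 = 17^0 · 13. Apply v_p(a/b) = v_p(a) − v_p(b): v_17(14/13) = 0 − 0 = 0.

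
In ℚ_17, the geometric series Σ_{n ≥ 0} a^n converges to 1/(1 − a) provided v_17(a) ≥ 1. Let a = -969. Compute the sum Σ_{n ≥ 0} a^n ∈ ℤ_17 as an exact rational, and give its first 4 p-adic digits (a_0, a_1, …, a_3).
Σ a^n = 1/(1 − a) = 1/970;  first 4 digits = (1, 11, 15, 8)

v_17(a) = 1 ≥ 1, so the series converges in ℤ_17 to 1/(1 − a) = 1/(1 − (-969)) = 1/970. Expand this rational in ℤ_17: compute digits iteratively via d_i = x_i mod 17, x_{i+1} = (x_i − d_i)/17. The first 4 digits are (1, 11, 15, 8).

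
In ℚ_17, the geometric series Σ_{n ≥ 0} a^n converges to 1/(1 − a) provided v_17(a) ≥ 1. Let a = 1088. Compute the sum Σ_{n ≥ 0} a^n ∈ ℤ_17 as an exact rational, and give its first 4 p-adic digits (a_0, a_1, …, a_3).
Σ a^n = 1/(1 − a) = -1/1087;  first 4 digits = (1, 13, 2, 7)

v_17(a) = 1 ≥ 1, so the series converges in ℤ_17 to 1/(1 − a) = 1/(1 − 1088) = -1/1087. Expand this rational in ℤ_17: compute digits iteratively via d_i = x_i mod 17, x_{i+1} = (x_i − d_i)/17. The first 4 digits are (1, 13, 2, 7).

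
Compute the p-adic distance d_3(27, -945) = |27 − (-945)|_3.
d_3(27, -945) = 1/243

Step 1 — x − y = 27 − (-945) = 972. Step 2 — v_3(972) = 5 (factor: 972 = (3^5 · 4); the sign does not affect v_p). Step 3 — |x − y|_3 = 3^{-5} = 1/243.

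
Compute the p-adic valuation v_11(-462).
v_11(-462) = 1

v_11(n) is the largest exponent k such that 11^k divides n. Factor out: -462 = -11^1 · 42. (Sign doesn't affect v_p.) So v_11(-462) = 1.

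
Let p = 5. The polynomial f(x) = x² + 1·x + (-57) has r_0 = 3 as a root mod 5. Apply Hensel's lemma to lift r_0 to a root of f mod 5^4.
r_3 = 263 (mod 625)

Hensel: r_{i+1} = r_i − f(r_i)·(f′(r_i))^{-1} mod 5^{i+2}, f′(x) = 2x + 1. Iterate:
  r_0 = 3 (mod 5)
  r_1 = 13 (mod 25)
  r_2 = 13 (mod 125)
  r_3 = 263 (mod 625)
Final: r = 263 satisfies f(r) ≡ 0 mod 5^4.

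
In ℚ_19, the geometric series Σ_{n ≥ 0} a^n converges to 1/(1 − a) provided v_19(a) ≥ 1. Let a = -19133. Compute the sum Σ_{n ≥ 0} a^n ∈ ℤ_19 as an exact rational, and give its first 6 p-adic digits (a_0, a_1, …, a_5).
Σ a^n = 1/(1 − a) = 1/19134;  first 6 digits = (1, 0, 4, 16, 15, 14)

v_19(a) = 2 ≥ 1, so the series converges in ℤ_19 to 1/(1 − a) = 1/(1 − (-19133)) = 1/19134. Expand this rational in ℤ_19: compute digits iteratively via d_i = x_i mod 19, x_{i+1} = (x_i − d_i)/19. The first 6 digits are (1, 0, 4, 16, 15, 14).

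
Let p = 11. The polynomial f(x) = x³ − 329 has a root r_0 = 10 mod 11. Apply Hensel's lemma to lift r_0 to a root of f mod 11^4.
r_3 = 230 (mod 14641)

Hensel: r_{i+1} = r_i − f(r_i)/f′(r_i) mod 11^{i+2}, where f′(x) = 3x². Iterate:
  r_0 = 10 (mod 11)
  r_1 = 109 (mod 121)
  r_2 = 230 (mod 1331)
  r_3 = 230 (mod 14641)
Final: r = 230 with f(r) ≡ 0 mod 11^4.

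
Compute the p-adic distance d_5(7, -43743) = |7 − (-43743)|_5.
d_5(7, -43743) = 1/3125

Step 1 — x − y = 7 − (-43743) = 43750. Step 2 — v_5(43750) = 5 (factor: 43750 = (5^5 · 14); the sign does not affect v_p). Step 3 — |x − y|_5 = 5^{-5} = 1/3125.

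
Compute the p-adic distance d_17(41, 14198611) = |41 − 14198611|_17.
d_17(41, 14198611) = 1/1419857

Step 1 — x − y = 41 − 14198611 = -14198570. Step 2 — v_17(-14198570) = 5 (factor: -14198570 = −(17^5 · 10); the sign does not affect v_p). Step 3 — |x − y|_17 = 17^{-5} = 1/1419857.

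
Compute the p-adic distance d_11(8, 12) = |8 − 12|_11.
d_11(8, 12) = 1

Step 1 — x − y = 8 − 12 = -4. Step 2 — v_11(-4) = 0 (factor: -4 = −(11^0 · 4); the sign does not affect v_p). Step 3 — |x − y|_11 = 11^{0} = 1.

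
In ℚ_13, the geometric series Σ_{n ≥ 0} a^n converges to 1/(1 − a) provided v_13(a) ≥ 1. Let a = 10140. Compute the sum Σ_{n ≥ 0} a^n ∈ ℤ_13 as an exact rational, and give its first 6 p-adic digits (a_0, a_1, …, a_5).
Σ a^n = 1/(1 − a) = -1/10139;  first 6 digits = (1, 0, 8, 4, 12, 3)

v_13(a) = 2 ≥ 1, so the series converges in ℤ_13 to 1/(1 − a) = 1/(1 − 10140) = -1/10139. Expand this rational in ℤ_13: compute digits iteratively via d_i = x_i mod 13, x_{i+1} = (x_i − d_i)/13. The first 6 digits are (1, 0, 8, 4, 12, 3).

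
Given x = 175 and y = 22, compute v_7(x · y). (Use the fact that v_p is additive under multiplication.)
v_7(3850) = 1

v_p(x) = 1 (factor: 175 = 7^1 · 25); v_p(y) = 0 (factor: 22 = 7^0 · 22). Additivity: v_p(xy) = v_p(x) + v_p(y) = 1 + 0 = 1. (Direct check: xy = 3850 = 7^1 · (550).)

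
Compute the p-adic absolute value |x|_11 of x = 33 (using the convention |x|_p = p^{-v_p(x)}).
|33|_11 = 1/11

Step 1 — compute v_11(x) by factoring powers of 11 out of the numerator and denominator: v_11(33) = 1. Step 2 — apply |x|_p = p^{-v_p(x)} = 11^{-1} = 1/11.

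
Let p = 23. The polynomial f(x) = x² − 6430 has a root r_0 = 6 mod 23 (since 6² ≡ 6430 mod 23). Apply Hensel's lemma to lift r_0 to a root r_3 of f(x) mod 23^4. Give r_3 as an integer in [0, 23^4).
r_3 = 237090 (mod 279841)

Hensel's recurrence: r_{i+1} = r_i − f(r_i)·(f′(r_i))^{-1} mod 23^{i+2}, with f′(x) = 2x. Iterate:
  r_0 = 6 (mod 23)
  r_1 = 98 (mod 529)
  r_2 = 5917 (mod 12167)
  r_3 = 237090 (mod 279841)
Final: r_3 = 237090, and one checks f(r_3) ≡ 0 mod 23^4.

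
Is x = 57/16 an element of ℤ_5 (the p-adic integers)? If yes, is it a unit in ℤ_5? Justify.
x ∈ ℤ_5^× (unit); v_5(x) = 0

ℤ_5 = {x ∈ ℚ_5 : v_5(x) ≥ 0} and ℤ_5^× = {x ∈ ℤ_5 : v_5(x) = 0}. Here v_5(57/16) = v_5(num) − v_5(den) = 0; compare against these criteria.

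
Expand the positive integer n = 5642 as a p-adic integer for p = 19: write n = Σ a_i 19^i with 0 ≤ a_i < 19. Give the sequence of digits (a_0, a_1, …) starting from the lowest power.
(a_0, a_1, …) = (18, 11, 15)

Repeated division by 19 gives the digits low-to-high: 5642 = 18 + 11·19^1 + 15·19^2. Digit sequence: (18, 11, 15).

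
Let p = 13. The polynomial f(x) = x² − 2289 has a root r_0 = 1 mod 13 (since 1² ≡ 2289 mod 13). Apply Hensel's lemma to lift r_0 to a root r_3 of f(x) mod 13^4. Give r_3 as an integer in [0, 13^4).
r_3 = 16862 (mod 28561)

Hensel's recurrence: r_{i+1} = r_i − f(r_i)·(f′(r_i))^{-1} mod 13^{i+2}, with f′(x) = 2x. Iterate:
  r_0 = 1 (mod 13)
  r_1 = 131 (mod 169)
  r_2 = 1483 (mod 2197)
  r_3 = 16862 (mod 28561)
Final: r_3 = 16862, and one checks f(r_3) ≡ 0 mod 13^4.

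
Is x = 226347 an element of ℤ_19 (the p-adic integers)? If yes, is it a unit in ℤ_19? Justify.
x ∈ ℤ_19 but not a unit; v_19(x) = 3 > 0

ℤ_19 = {x ∈ ℚ_19 : v_19(x) ≥ 0} and ℤ_19^× = {x ∈ ℤ_19 : v_19(x) = 0}. Here v_19(226347) = v_19(num) − v_19(den) = 3; compare against these criteria.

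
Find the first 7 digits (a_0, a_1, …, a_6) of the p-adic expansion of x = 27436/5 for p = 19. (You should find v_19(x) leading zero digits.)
(a_0, …, a_6) = (0, 0, 0, 16, 3, 15, 3)

v_19(27436/5) = 3, so a_0 = ... = a_2 = 0. Factor out: x = 19^3 · u with u = 4/5 a unit in ℤ_19. Expand u iteratively via a_{v+i} = u_i mod 19, u_{i+1} = (u_i − a_{v+i})/19:
  u_0 = 4/5;  a_3 = 16;  u_1 = (u_0 − 16)/19 = -4/5
  u_1 = -4/5;  a_4 = 3;  u_2 = (u_1 − 3)/19 = -1/5
  u_2 = -1/5;  a_5 = 15;  u_3 = (u_2 − 15)/19 = -4/5
  u_3 = -4/5;  a_6 = 3;  u_4 = (u_3 − 3)/19 = -1/5
Digits: (0, 0, 0, 16, 3, 15, 3).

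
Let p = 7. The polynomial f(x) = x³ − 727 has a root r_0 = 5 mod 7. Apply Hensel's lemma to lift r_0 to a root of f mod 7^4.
r_3 = 1860 (mod 2401)

Hensel: r_{i+1} = r_i − f(r_i)/f′(r_i) mod 7^{i+2}, where f′(x) = 3x². Iterate:
  r_0 = 5 (mod 7)
  r_1 = 47 (mod 49)
  r_2 = 145 (mod 343)
  r_3 = 1860 (mod 2401)
Final: r = 1860 with f(r) ≡ 0 mod 7^4.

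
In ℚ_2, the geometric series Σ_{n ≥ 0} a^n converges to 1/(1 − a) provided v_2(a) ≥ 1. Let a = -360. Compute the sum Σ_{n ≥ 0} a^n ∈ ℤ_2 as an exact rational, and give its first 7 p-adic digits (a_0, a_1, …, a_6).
Σ a^n = 1/(1 − a) = 1/361;  first 7 digits = (1, 0, 0, 1, 1, 0, 1)

v_2(a) = 3 ≥ 1, so the series converges in ℤ_2 to 1/(1 − a) = 1/(1 − (-360)) = 1/361. Expand this rational in ℤ_2: compute digits iteratively via d_i = x_i mod 2, x_{i+1} = (x_i − d_i)/2. The first 7 digits are (1, 0, 0, 1, 1, 0, 1).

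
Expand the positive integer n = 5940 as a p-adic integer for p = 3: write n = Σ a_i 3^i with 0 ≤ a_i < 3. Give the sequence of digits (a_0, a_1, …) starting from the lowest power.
(a_0, a_1, …) = (0, 0, 0, 1, 1, 0, 2, 2)

Repeated division by 3 gives the digits low-to-high: 5940 = 1·3^3 + 1·3^4 + 2·3^6 + 2·3^7. Digit sequence: (0, 0, 0, 1, 1, 0, 2, 2).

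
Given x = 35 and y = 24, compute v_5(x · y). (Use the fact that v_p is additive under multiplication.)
v_5(840) = 1

v_p(x) = 1 (factor: 35 = 5^1 · 7); v_p(y) = 0 (factor: 24 = 5^0 · 24). Additivity: v_p(xy) = v_p(x) + v_p(y) = 1 + 0 = 1. (Direct check: xy = 840 = 5^1 · (168).)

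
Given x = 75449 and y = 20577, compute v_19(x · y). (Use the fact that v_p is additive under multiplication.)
v_19(1552514073) = 6

v_p(x) = 3 (factor: 75449 = 19^3 · 11); v_p(y) = 3 (factor: 20577 = 19^3 · 3). Additivity: v_p(xy) = v_p(x) + v_p(y) = 3 + 3 = 6. (Direct check: xy = 1552514073 = 19^6 · (33).)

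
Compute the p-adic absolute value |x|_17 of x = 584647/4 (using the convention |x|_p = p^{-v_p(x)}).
|584647/4|_17 = 1/83521

Step 1 — compute v_17(x) by factoring powers of 17 out of the numerator and denominator: v_17(584647/4) = 4. Step 2 — apply |x|_p = p^{-v_p(x)} = 17^{-4} = 1/83521.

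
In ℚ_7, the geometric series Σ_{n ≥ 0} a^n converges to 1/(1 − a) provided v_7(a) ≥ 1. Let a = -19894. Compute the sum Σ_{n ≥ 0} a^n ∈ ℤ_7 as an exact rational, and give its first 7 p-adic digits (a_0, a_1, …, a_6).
Σ a^n = 1/(1 − a) = 1/19895;  first 7 digits = (1, 0, 0, 5, 5, 5, 3)

v_7(a) = 3 ≥ 1, so the series converges in ℤ_7 to 1/(1 − a) = 1/(1 − (-19894)) = 1/19895. Expand this rational in ℤ_7: compute digits iteratively via d_i = x_i mod 7, x_{i+1} = (x_i − d_i)/7. The first 7 digits are (1, 0, 0, 5, 5, 5, 3).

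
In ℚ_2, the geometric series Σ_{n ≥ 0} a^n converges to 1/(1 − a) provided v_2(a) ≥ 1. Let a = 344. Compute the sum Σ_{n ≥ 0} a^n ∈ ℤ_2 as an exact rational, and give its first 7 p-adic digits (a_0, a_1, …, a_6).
Σ a^n = 1/(1 − a) = -1/343;  first 7 digits = (1, 0, 0, 1, 1, 0, 0)

v_2(a) = 3 ≥ 1, so the series converges in ℤ_2 to 1/(1 − a) = 1/(1 − 344) = -1/343. Expand this rational in ℤ_2: compute digits iteratively via d_i = x_i mod 2, x_{i+1} = (x_i − d_i)/2. The first 7 digits are (1, 0, 0, 1, 1, 0, 0).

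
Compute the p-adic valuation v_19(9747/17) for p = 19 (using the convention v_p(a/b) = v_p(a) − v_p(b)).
v_19(9747/17) = 2

Factor powers of 19 from the numerator and denominator of the reduced fraction: 9747 = 19^2 · 27 and 17 = 19^0 · 17. Apply v_p(a/b) = v_p(a) − v_p(b): v_19(9747/17) = 2 − 0 = 2.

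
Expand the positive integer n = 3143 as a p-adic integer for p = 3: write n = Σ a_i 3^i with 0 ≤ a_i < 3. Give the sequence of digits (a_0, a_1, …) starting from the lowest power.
(a_0, a_1, …) = (2, 0, 1, 2, 2, 0, 1, 1)

Repeated division by 3 gives the digits low-to-high: 3143 = 2 + 1·3^2 + 2·3^3 + 2·3^4 + 1·3^6 + 1·3^7. Digit sequence: (2, 0, 1, 2, 2, 0, 1, 1).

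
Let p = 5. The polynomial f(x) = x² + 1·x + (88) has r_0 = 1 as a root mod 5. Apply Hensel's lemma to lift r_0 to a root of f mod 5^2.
r_1 = 21 (mod 25)

Hensel: r_{i+1} = r_i − f(r_i)·(f′(r_i))^{-1} mod 5^{i+2}, f′(x) = 2x + 1. Iterate:
  r_0 = 1 (mod 5)
  r_1 = 21 (mod 25)
Final: r = 21 satisfies f(r) ≡ 0 mod 5^2.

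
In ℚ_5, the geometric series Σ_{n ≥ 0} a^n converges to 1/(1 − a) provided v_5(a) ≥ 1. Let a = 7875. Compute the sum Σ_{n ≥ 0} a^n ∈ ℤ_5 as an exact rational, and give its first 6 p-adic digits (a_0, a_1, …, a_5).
Σ a^n = 1/(1 − a) = -1/7874;  first 6 digits = (1, 0, 0, 3, 2, 2)

v_5(a) = 3 ≥ 1, so the series converges in ℤ_5 to 1/(1 − a) = 1/(1 − 7875) = -1/7874. Expand this rational in ℤ_5: compute digits iteratively via d_i = x_i mod 5, x_{i+1} = (x_i − d_i)/5. The first 6 digits are (1, 0, 0, 3, 2, 2).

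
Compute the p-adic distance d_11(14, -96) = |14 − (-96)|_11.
d_11(14, -96) = 1/11

Step 1 — x − y = 14 − (-96) = 110. Step 2 — v_11(110) = 1 (factor: 110 = (11^1 · 10); the sign does not affect v_p). Step 3 — |x − y|_11 = 11^{-1} = 1/11.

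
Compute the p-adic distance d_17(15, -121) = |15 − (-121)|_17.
d_17(15, -121) = 1/17

Step 1 — x − y = 15 − (-121) = 136. Step 2 — v_17(136) = 1 (factor: 136 = (17^1 · 8); the sign does not affect v_p). Step 3 — |x − y|_17 = 17^{-1} = 1/17.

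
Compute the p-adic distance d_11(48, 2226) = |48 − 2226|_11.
d_11(48, 2226) = 1/121

Step 1 — x − y = 48 − 2226 = -2178. Step 2 — v_11(-2178) = 2 (factor: -2178 = −(11^2 · 18); the sign does not affect v_p). Step 3 — |x − y|_11 = 11^{-2} = 1/121.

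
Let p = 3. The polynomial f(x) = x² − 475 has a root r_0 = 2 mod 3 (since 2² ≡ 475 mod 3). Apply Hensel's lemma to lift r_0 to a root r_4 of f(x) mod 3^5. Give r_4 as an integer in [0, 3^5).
r_4 = 212 (mod 243)

Hensel's recurrence: r_{i+1} = r_i − f(r_i)·(f′(r_i))^{-1} mod 3^{i+2}, with f′(x) = 2x. Iterate:
  r_0 = 2 (mod 3)
  r_1 = 5 (mod 9)
  r_2 = 23 (mod 27)
  r_3 = 50 (mod 81)
  r_4 = 212 (mod 243)
Final: r_4 = 212, and one checks f(r_4) ≡ 0 mod 3^5.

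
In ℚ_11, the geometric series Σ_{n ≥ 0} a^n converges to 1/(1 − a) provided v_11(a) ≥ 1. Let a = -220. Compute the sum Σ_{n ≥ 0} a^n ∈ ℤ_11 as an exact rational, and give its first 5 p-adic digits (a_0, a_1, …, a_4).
Σ a^n = 1/(1 − a) = 1/221;  first 5 digits = (1, 2, 2, 0, 7)

v_11(a) = 1 ≥ 1, so the series converges in ℤ_11 to 1/(1 − a) = 1/(1 − (-220)) = 1/221. Expand this rational in ℤ_11: compute digits iteratively via d_i = x_i mod 11, x_{i+1} = (x_i − d_i)/11. The first 5 digits are (1, 2, 2, 0, 7).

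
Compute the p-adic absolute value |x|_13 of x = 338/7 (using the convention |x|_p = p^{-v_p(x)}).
|338/7|_13 = 1/169

Step 1 — compute v_13(x) by factoring powers of 13 out of the numerator and denominator: v_13(338/7) = 2. Step 2 — apply |x|_p = p^{-v_p(x)} = 13^{-2} = 1/169.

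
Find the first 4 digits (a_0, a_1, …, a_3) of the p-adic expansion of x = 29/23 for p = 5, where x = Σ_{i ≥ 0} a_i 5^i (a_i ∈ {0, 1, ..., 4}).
(a_0, …, a_3) = (3, 4, 0, 2)

v_5(29/23) = 0 (numerator and denominator both coprime to 5), so x ∈ ℤ_5^×. Compute digits iteratively via a_i = x_i mod 5, x_{i+1} = (x_i − a_i)/5, with x_0 = x:
  x_0 = 29/23;  a_0 = 3;  x_1 = (x_0 − 3)/5 = -8/23
  x_1 = -8/23;  a_1 = 4;  x_2 = (x_1 − 4)/5 = -20/23
  x_2 = -20/23;  a_2 = 0;  x_3 = (x_2 − 0)/5 = -4/23
  x_3 = -4/23;  a_3 = 2;  x_4 = (x_3 − 2)/5 = -10/23
Digits: (3, 4, 0, 2).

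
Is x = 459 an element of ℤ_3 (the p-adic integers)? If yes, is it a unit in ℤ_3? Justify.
x ∈ ℤ_3 but not a unit; v_3(x) = 3 > 0

ℤ_3 = {x ∈ ℚ_3 : v_3(x) ≥ 0} and ℤ_3^× = {x ∈ ℤ_3 : v_3(x) = 0}. Here v_3(459) = v_3(num) − v_3(den) = 3; compare against these criteria.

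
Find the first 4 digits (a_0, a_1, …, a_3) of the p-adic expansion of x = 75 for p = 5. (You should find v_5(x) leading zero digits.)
(a_0, …, a_3) = (0, 0, 3, 0)

v_5(75) = 2, so a_0 = ... = a_1 = 0. Factor out: x = 5^2 · u with u = 3 a unit in ℤ_5. Expand u iteratively via a_{v+i} = u_i mod 5, u_{i+1} = (u_i − a_{v+i})/5:
  u_0 = 3;  a_2 = 3;  u_1 = (u_0 − 3)/5 = 0
  u_1 = 0;  a_3 = 0;  u_2 = (u_1 − 0)/5 = 0
Digits: (0, 0, 3, 0).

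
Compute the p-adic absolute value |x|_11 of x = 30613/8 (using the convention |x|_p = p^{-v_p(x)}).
|30613/8|_11 = 1/1331

Step 1 — compute v_11(x) by factoring powers of 11 out of the numerator and denominator: v_11(30613/8) = 3. Step 2 — apply |x|_p = p^{-v_p(x)} = 11^{-3} = 1/1331.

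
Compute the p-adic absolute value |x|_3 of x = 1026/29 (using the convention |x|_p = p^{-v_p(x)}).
|1026/29|_3 = 1/27

Step 1 — compute v_3(x) by factoring powers of 3 out of the numerator and denominator: v_3(1026/29) = 3. Step 2 — apply |x|_p = p^{-v_p(x)} = 3^{-3} = 1/27.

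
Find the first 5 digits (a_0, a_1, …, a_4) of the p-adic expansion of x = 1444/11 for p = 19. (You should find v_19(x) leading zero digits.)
(a_0, …, a_4) = (0, 0, 9, 3, 5)

v_19(1444/11) = 2, so a_0 = ... = a_1 = 0. Factor out: x = 19^2 · u with u = 4/11 a unit in ℤ_19. Expand u iteratively via a_{v+i} = u_i mod 19, u_{i+1} = (u_i − a_{v+i})/19:
  u_0 = 4/11;  a_2 = 9;  u_1 = (u_0 − 9)/19 = -5/11
  u_1 = -5/11;  a_3 = 3;  u_2 = (u_1 − 3)/19 = -2/11
  u_2 = -2/11;  a_4 = 5;  u_3 = (u_2 − 5)/19 = -3/11
Digits: (0, 0, 9, 3, 5).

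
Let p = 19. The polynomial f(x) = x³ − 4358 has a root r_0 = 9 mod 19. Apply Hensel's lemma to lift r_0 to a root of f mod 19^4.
r_3 = 49010 (mod 130321)

Hensel: r_{i+1} = r_i − f(r_i)/f′(r_i) mod 19^{i+2}, where f′(x) = 3x². Iterate:
  r_0 = 9 (mod 19)
  r_1 = 275 (mod 361)
  r_2 = 997 (mod 6859)
  r_3 = 49010 (mod 130321)
Final: r = 49010 with f(r) ≡ 0 mod 19^4.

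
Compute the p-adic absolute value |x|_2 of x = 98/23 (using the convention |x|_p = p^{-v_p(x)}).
|98/23|_2 = 1/2

Step 1 — compute v_2(x) by factoring powers of 2 out of the numerator and denominator: v_2(98/23) = 1. Step 2 — apply |x|_p = p^{-v_p(x)} = 2^{-1} = 1/2.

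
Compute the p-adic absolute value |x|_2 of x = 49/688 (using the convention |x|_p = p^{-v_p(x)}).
|49/688|_2 = 16

Step 1 — compute v_2(x) by factoring powers of 2 out of the numerator and denominator: v_2(49/688) = -4. Step 2 — apply |x|_p = p^{-v_p(x)} = 2^{4} = 16.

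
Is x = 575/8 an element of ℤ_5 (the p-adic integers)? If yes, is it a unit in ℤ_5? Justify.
x ∈ ℤ_5 but not a unit; v_5(x) = 2 > 0

ℤ_5 = {x ∈ ℚ_5 : v_5(x) ≥ 0} and ℤ_5^× = {x ∈ ℤ_5 : v_5(x) = 0}. Here v_5(575/8) = v_5(num) − v_5(den) = 2; compare against these criteria.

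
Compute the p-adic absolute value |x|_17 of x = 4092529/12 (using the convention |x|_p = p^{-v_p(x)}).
|4092529/12|_17 = 1/83521

Step 1 — compute v_17(x) by factoring powers of 17 out of the numerator and denominator: v_17(4092529/12) = 4. Step 2 — apply |x|_p = p^{-v_p(x)} = 17^{-4} = 1/83521.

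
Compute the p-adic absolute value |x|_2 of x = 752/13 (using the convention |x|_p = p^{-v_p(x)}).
|752/13|_2 = 1/16

Step 1 — compute v_2(x) by factoring powers of 2 out of the numerator and denominator: v_2(752/13) = 4. Step 2 — apply |x|_p = p^{-v_p(x)} = 2^{-4} = 1/16.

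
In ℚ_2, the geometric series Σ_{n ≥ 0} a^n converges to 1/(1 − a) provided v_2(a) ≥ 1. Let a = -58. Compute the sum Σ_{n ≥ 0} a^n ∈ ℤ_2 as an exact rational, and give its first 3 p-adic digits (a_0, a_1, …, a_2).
Σ a^n = 1/(1 − a) = 1/59;  first 3 digits = (1, 1, 0)

v_2(a) = 1 ≥ 1, so the series converges in ℤ_2 to 1/(1 − a) = 1/(1 − (-58)) = 1/59. Expand this rational in ℤ_2: compute digits iteratively via d_i = x_i mod 2, x_{i+1} = (x_i − d_i)/2. The first 3 digits are (1, 1, 0).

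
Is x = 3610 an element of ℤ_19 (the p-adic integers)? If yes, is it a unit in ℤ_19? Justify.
x ∈ ℤ_19 but not a unit; v_19(x) = 2 > 0

ℤ_19 = {x ∈ ℚ_19 : v_19(x) ≥ 0} and ℤ_19^× = {x ∈ ℤ_19 : v_19(x) = 0}. Here v_19(3610) = v_19(num) − v_19(den) = 2; compare against these criteria.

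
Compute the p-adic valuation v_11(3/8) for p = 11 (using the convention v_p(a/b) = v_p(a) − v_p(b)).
v_11(3/8) = 0

Factor powers of 11 from the numerator and denominator of the reduced fraction: 3 = 11^0 · 3 and 8 = 11^0 · 8. Apply v_p(a/b) = v_p(a) − v_p(b): v_11(3/8) = 0 − 0 = 0.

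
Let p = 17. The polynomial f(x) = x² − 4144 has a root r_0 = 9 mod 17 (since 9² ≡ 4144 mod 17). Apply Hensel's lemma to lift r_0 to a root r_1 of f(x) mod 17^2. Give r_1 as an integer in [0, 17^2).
r_1 = 26 (mod 289)

Hensel's recurrence: r_{i+1} = r_i − f(r_i)·(f′(r_i))^{-1} mod 17^{i+2}, with f′(x) = 2x. Iterate:
  r_0 = 9 (mod 17)
  r_1 = 26 (mod 289)
Final: r_1 = 26, and one checks f(r_1) ≡ 0 mod 17^2.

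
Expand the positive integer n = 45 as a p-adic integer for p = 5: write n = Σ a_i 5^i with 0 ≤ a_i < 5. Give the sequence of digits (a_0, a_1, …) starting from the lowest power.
(a_0, a_1, …) = (0, 4, 1)

Repeated division by 5 gives the digits low-to-high: 45 = 4·5^1 + 1·5^2. Digit sequence: (0, 4, 1).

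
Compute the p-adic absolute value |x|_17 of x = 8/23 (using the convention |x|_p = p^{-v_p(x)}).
|8/23|_17 = 1

Step 1 — compute v_17(x) by factoring powers of 17 out of the numerator and denominator: v_17(8/23) = 0. Step 2 — apply |x|_p = p^{-v_p(x)} = 17^{0} = 1.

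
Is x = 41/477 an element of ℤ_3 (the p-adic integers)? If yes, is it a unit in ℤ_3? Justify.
x ∉ ℤ_3 (v_3(x) = -2 < 0)

ℤ_3 = {x ∈ ℚ_3 : v_3(x) ≥ 0} and ℤ_3^× = {x ∈ ℤ_3 : v_3(x) = 0}. Here v_3(41/477) = v_3(num) − v_3(den) = -2; compare against these criteria.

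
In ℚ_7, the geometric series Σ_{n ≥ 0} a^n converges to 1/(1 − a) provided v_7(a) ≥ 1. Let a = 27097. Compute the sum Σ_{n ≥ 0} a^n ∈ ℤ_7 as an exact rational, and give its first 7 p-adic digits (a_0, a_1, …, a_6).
Σ a^n = 1/(1 − a) = -1/27096;  first 7 digits = (1, 0, 0, 2, 4, 1, 4)

v_7(a) = 3 ≥ 1, so the series converges in ℤ_7 to 1/(1 − a) = 1/(1 − 27097) = -1/27096. Expand this rational in ℤ_7: compute digits iteratively via d_i = x_i mod 7, x_{i+1} = (x_i − d_i)/7. The first 7 digits are (1, 0, 0, 2, 4, 1, 4).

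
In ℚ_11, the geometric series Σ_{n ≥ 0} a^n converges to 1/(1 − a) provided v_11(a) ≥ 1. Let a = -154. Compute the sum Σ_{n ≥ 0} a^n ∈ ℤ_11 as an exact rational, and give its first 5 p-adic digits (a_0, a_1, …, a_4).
Σ a^n = 1/(1 − a) = 1/155;  first 5 digits = (1, 8, 7, 1, 9)

v_11(a) = 1 ≥ 1, so the series converges in ℤ_11 to 1/(1 − a) = 1/(1 − (-154)) = 1/155. Expand this rational in ℤ_11: compute digits iteratively via d_i = x_i mod 11, x_{i+1} = (x_i − d_i)/11. The first 5 digits are (1, 8, 7, 1, 9).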